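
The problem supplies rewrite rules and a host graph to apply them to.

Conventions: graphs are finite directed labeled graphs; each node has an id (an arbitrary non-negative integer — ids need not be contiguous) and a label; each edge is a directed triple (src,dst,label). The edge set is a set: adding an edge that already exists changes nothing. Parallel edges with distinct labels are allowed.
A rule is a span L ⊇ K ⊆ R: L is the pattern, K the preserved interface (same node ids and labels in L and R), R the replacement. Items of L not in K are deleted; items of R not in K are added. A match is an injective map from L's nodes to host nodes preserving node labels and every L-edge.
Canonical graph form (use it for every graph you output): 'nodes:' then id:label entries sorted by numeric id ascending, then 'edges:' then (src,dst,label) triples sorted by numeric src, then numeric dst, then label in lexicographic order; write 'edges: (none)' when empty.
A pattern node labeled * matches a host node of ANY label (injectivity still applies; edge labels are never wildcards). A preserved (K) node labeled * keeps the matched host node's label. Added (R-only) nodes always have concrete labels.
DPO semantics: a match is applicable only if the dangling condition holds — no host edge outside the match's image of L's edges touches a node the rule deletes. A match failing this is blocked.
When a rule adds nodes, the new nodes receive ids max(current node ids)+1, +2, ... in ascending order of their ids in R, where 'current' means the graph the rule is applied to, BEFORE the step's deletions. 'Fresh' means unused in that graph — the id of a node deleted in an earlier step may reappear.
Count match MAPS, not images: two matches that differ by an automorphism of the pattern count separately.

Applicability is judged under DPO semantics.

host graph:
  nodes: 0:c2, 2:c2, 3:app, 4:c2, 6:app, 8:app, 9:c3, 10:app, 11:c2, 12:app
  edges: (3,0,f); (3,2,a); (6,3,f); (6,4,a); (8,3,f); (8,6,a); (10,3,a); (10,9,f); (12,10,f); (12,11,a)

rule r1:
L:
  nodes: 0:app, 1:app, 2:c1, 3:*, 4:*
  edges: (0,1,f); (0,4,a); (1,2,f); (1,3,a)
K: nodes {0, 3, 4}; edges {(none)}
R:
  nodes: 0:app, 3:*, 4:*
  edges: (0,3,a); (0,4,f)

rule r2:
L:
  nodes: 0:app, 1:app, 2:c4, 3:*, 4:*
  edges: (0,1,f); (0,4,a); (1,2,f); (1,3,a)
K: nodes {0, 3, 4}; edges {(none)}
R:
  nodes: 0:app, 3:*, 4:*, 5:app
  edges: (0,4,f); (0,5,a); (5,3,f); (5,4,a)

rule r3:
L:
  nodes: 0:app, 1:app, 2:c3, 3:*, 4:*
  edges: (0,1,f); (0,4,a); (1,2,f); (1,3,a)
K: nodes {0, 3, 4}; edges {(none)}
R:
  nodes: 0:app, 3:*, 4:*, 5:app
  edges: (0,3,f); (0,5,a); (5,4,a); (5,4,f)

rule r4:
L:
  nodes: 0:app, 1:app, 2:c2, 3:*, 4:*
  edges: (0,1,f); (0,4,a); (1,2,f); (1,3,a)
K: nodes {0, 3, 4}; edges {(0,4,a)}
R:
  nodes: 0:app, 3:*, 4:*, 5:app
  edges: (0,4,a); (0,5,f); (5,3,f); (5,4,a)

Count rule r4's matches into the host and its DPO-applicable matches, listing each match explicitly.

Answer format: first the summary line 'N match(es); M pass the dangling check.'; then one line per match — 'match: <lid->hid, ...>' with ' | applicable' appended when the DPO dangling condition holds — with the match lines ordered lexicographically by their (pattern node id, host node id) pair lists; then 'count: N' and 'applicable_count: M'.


2 match(es); 0 pass the dangling check.
match: 0->6, 1->3, 2->0, 3->2, 4->4
match: 0->8, 1->3, 2->0, 3->2, 4->6
count: 2
applicable_count: 0


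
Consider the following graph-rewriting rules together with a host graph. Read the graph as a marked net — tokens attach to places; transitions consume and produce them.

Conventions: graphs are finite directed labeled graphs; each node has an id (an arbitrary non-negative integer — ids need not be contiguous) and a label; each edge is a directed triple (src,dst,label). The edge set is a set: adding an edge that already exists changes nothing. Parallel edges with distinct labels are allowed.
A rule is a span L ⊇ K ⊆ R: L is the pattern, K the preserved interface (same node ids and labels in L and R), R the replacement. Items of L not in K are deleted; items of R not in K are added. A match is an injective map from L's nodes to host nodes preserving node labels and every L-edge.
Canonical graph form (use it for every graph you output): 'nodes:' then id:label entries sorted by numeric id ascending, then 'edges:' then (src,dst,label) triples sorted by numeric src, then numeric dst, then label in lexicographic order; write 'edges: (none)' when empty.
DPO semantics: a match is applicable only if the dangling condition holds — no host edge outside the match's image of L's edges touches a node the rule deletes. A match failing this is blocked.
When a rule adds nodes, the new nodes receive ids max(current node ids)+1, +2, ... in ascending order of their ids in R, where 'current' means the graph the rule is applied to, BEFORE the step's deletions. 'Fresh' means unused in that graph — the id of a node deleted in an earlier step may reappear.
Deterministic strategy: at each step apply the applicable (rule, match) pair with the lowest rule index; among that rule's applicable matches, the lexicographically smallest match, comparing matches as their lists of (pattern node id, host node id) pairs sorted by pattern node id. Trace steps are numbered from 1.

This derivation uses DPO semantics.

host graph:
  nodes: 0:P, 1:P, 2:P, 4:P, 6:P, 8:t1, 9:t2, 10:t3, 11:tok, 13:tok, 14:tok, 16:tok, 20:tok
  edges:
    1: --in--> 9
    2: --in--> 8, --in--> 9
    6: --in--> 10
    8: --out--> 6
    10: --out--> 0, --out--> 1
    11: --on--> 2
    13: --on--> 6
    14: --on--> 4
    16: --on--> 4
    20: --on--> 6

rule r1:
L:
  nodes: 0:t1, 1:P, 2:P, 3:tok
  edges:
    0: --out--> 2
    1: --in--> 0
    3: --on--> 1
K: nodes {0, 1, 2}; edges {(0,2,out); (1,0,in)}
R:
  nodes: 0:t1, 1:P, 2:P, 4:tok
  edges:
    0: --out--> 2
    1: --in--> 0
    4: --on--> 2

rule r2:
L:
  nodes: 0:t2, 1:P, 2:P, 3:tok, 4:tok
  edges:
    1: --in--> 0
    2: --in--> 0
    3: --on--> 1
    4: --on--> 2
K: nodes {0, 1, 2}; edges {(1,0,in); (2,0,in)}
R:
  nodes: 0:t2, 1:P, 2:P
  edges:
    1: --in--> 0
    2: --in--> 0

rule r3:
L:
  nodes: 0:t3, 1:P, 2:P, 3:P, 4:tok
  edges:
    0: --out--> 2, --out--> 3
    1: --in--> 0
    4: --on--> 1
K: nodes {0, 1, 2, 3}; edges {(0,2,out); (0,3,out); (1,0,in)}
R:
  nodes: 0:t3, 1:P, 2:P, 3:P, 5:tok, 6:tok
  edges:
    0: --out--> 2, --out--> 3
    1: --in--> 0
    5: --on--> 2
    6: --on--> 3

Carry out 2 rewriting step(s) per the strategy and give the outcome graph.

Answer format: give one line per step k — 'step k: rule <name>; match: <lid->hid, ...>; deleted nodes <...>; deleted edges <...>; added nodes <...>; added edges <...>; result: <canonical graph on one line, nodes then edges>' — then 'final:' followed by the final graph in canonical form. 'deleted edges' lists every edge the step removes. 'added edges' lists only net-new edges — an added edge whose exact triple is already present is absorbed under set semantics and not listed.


step 1: rule r1; match: 0->8, 1->2, 2->6, 3->11; deleted nodes 11; deleted edges (11,2,on); added nodes 21; added edges (21,6,on); result: nodes: 0:P, 1:P, 2:P, 4:P, 6:P, 8:t1, 9:t2, 10:t3, 13:tok, 14:tok, 16:tok, 20:tok, 21:tok edges: (1,9,in); (2,8,in); (2,9,in); (6,10,in); (8,6,out); (10,0,out); (10,1,out); (13,6,on); (14,4,on); (16,4,on); (20,6,on); (21,6,on)
step 2: rule r3; match: 0->10, 1->6, 2->0, 3->1, 4->13; deleted nodes 13; deleted edges (13,6,on); added nodes 22, 23; added edges (22,0,on); (23,1,on); result: nodes: 0:P, 1:P, 2:P, 4:P, 6:P, 8:t1, 9:t2, 10:t3, 14:tok, 16:tok, 20:tok, 21:tok, 22:tok, 23:tok edges: (1,9,in); (2,8,in); (2,9,in); (6,10,in); (8,6,out); (10,0,out); (10,1,out); (14,4,on); (16,4,on); (20,6,on); (21,6,on); (22,0,on); (23,1,on)
final:
nodes: 0:P, 1:P, 2:P, 4:P, 6:P, 8:t1, 9:t2, 10:t3, 14:tok, 16:tok, 20:tok, 21:tok, 22:tok, 23:tok
edges: (1,9,in); (2,8,in); (2,9,in); (6,10,in); (8,6,out); (10,0,out); (10,1,out); (14,4,on); (16,4,on); (20,6,on); (21,6,on); (22,0,on); (23,1,on)


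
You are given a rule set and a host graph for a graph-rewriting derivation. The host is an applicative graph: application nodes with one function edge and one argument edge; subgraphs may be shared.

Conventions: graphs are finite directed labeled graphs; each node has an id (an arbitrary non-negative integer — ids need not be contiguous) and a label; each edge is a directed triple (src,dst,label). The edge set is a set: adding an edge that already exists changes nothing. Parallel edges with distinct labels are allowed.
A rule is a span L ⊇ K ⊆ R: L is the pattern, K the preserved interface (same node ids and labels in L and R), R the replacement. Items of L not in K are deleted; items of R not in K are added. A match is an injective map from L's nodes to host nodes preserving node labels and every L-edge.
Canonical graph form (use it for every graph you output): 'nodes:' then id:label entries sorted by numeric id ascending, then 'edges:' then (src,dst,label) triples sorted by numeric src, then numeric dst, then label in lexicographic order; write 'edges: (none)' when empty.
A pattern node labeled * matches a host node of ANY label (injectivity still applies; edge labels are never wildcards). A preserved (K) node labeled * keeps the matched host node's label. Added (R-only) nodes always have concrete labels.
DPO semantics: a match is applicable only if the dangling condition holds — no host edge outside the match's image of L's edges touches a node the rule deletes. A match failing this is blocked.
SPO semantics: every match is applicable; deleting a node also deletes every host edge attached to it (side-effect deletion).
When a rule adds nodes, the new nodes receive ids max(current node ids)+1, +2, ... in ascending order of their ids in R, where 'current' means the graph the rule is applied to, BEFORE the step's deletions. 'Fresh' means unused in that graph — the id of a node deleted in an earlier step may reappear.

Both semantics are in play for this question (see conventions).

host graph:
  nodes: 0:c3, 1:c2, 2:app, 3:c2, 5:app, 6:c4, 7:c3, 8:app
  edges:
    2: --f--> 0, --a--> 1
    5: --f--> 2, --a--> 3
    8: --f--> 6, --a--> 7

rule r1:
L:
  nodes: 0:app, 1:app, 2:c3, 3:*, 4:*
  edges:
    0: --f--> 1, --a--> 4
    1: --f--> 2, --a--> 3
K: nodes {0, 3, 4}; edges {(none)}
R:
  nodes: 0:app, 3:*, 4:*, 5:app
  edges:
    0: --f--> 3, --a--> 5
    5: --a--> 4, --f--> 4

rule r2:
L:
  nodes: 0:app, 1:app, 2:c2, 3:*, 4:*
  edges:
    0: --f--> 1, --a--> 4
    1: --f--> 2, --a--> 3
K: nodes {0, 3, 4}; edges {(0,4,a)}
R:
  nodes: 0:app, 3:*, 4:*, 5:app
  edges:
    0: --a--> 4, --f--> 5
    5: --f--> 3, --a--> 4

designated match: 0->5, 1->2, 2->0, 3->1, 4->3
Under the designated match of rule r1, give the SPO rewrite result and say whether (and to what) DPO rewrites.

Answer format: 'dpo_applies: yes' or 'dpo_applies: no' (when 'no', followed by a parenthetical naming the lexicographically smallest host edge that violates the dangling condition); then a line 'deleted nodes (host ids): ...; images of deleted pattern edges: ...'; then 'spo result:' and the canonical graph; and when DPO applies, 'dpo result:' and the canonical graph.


dpo_applies: yes
deleted nodes (host ids): 0, 2; images of deleted pattern edges: (2,0,f); (2,1,a); (5,2,f); (5,3,a)
spo result:
nodes: 1:c2, 3:c2, 5:app, 6:c4, 7:c3, 8:app, 9:app
edges: (5,1,f); (5,9,a); (8,6,f); (8,7,a); (9,3,a); (9,3,f)
dpo result:
nodes: 1:c2, 3:c2, 5:app, 6:c4, 7:c3, 8:app, 9:app
edges: (5,1,f); (5,9,a); (8,6,f); (8,7,a); (9,3,a); (9,3,f)


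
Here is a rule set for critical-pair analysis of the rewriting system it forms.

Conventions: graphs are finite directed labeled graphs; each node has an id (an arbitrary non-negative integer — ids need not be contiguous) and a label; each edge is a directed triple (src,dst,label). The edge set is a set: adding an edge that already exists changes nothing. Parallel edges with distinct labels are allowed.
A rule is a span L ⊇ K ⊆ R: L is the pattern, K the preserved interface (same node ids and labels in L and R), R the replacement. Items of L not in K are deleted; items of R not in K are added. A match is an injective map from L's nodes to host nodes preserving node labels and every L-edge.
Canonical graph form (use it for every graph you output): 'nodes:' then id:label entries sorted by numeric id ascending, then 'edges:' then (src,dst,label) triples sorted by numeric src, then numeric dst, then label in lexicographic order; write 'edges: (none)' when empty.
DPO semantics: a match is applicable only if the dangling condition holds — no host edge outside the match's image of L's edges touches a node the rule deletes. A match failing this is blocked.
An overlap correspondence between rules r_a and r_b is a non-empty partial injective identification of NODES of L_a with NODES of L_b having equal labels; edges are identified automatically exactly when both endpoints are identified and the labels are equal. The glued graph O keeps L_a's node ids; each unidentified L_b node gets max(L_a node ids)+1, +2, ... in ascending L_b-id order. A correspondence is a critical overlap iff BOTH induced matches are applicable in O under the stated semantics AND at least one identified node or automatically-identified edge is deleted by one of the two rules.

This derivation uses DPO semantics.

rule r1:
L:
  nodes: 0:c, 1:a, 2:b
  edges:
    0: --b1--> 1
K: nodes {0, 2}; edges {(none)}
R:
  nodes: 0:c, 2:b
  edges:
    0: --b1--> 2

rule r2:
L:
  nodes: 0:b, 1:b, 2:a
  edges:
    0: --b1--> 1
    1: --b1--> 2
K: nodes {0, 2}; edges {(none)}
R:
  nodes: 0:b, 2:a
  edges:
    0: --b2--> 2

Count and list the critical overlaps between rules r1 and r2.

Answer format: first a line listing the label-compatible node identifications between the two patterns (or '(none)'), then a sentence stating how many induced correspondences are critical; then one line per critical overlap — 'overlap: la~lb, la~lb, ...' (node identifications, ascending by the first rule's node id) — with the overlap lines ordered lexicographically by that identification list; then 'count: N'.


label-compatible node identifications between L(r1) and L(r2): 1~2, 2~0, 2~1
1 of the induced correspondences is a critical overlap of r1 and r2.
overlap: 2~1
count: 1


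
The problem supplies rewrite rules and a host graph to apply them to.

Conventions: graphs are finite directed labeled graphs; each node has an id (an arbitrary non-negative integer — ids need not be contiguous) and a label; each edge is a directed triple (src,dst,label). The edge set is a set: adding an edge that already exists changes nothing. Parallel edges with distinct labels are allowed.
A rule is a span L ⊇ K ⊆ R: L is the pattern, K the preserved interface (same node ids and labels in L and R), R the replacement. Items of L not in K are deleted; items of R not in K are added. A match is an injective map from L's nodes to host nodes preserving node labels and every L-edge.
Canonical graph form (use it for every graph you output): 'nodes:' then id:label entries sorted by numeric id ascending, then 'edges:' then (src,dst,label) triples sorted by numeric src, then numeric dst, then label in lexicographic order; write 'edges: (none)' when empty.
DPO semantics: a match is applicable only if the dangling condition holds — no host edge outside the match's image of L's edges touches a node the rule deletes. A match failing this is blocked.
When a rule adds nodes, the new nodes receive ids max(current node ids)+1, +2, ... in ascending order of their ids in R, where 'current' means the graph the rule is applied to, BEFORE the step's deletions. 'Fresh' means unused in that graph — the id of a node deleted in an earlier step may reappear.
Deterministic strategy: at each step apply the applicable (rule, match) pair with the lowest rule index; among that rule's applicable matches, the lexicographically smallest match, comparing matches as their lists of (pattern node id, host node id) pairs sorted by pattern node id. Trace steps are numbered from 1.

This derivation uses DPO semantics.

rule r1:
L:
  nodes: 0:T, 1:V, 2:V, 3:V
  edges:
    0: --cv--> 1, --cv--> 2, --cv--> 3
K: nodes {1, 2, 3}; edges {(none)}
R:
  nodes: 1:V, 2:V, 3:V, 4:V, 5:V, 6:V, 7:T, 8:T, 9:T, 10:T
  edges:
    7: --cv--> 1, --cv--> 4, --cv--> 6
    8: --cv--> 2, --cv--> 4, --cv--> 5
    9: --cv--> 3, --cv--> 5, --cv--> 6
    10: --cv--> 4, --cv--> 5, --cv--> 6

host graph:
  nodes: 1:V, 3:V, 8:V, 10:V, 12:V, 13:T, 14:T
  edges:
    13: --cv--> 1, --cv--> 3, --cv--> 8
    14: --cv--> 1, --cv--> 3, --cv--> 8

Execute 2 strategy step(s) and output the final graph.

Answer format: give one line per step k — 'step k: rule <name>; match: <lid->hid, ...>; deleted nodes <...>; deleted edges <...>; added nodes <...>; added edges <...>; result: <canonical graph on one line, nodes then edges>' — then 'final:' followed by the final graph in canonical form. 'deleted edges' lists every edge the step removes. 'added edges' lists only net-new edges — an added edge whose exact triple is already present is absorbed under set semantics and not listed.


step 1: rule r1; match: 0->13, 1->1, 2->3, 3->8; deleted nodes 13; deleted edges (13,1,cv); (13,3,cv); (13,8,cv); added nodes 15, 16, 17, 18, 19, 20, 21; added edges (18,1,cv); (18,15,cv); (18,17,cv); (19,3,cv); (19,15,cv); (19,16,cv); (20,8,cv); (20,16,cv); (20,17,cv); (21,15,cv); (21,16,cv); (21,17,cv); result: nodes: 1:V, 3:V, 8:V, 10:V, 12:V, 14:T, 15:V, 16:V, 17:V, 18:T, 19:T, 20:T, 21:T edges: (14,1,cv); (14,3,cv); (14,8,cv); (18,1,cv); (18,15,cv); (18,17,cv); (19,3,cv); (19,15,cv); (19,16,cv); (20,8,cv); (20,16,cv); (20,17,cv); (21,15,cv); (21,16,cv); (21,17,cv)
step 2: rule r1; match: 0->14, 1->1, 2->3, 3->8; deleted nodes 14; deleted edges (14,1,cv); (14,3,cv); (14,8,cv); added nodes 22, 23, 24, 25, 26, 27, 28; added edges (25,1,cv); (25,22,cv); (25,24,cv); (26,3,cv); (26,22,cv); (26,23,cv); (27,8,cv); (27,23,cv); (27,24,cv); (28,22,cv); (28,23,cv); (28,24,cv); result: nodes: 1:V, 3:V, 8:V, 10:V, 12:V, 15:V, 16:V, 17:V, 18:T, 19:T, 20:T, 21:T, 22:V, 23:V, 24:V, 25:T, 26:T, 27:T, 28:T edges: (18,1,cv); (18,15,cv); (18,17,cv); (19,3,cv); (19,15,cv); (19,16,cv); (20,8,cv); (20,16,cv); (20,17,cv); (21,15,cv); (21,16,cv); (21,17,cv); (25,1,cv); (25,22,cv); (25,24,cv); (26,3,cv); (26,22,cv); (26,23,cv); (27,8,cv); (27,23,cv); (27,24,cv); (28,22,cv); (28,23,cv); (28,24,cv)
final:
nodes: 1:V, 3:V, 8:V, 10:V, 12:V, 15:V, 16:V, 17:V, 18:T, 19:T, 20:T, 21:T, 22:V, 23:V, 24:V, 25:T, 26:T, 27:T, 28:T
edges: (18,1,cv); (18,15,cv); (18,17,cv); (19,3,cv); (19,15,cv); (19,16,cv); (20,8,cv); (20,16,cv); (20,17,cv); (21,15,cv); (21,16,cv); (21,17,cv); (25,1,cv); (25,22,cv); (25,24,cv); (26,3,cv); (26,22,cv); (26,23,cv); (27,8,cv); (27,23,cv); (27,24,cv); (28,22,cv); (28,23,cv); (28,24,cv)


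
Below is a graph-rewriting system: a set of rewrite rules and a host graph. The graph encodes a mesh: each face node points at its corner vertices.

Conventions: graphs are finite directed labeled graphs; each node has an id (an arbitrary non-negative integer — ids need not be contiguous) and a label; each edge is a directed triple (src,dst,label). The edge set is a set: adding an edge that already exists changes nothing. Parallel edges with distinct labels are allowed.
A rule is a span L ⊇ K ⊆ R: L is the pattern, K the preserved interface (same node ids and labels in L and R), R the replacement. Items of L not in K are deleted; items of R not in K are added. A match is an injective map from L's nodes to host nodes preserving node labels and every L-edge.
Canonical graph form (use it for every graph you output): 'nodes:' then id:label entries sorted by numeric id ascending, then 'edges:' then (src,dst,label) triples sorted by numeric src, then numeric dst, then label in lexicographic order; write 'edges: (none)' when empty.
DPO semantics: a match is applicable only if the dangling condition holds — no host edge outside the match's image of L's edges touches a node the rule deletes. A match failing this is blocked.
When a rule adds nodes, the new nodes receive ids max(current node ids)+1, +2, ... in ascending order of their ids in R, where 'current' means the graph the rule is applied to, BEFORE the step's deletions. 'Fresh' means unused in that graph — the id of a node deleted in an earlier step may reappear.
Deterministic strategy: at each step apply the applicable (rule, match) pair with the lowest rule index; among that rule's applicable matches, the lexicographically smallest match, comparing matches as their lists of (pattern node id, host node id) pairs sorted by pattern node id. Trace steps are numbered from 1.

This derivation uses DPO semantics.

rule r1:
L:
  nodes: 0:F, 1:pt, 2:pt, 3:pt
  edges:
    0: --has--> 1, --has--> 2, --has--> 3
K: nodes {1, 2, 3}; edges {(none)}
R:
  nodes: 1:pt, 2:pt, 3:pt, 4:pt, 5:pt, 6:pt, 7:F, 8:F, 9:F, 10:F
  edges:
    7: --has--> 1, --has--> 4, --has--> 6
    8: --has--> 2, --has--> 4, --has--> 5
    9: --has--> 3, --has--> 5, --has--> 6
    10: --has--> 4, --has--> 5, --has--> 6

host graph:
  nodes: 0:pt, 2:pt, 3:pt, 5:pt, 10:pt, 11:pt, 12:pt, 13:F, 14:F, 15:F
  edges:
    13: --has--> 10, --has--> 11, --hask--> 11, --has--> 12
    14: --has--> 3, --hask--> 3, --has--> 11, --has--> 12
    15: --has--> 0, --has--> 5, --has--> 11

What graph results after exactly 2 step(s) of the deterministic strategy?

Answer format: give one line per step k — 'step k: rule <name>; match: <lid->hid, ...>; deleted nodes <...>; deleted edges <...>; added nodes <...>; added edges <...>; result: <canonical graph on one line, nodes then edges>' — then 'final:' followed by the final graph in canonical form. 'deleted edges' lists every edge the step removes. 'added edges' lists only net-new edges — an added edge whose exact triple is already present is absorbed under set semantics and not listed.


step 1: rule r1; match: 0->15, 1->0, 2->5, 3->11; deleted nodes 15; deleted edges (15,0,has); (15,5,has); (15,11,has); added nodes 16, 17, 18, 19, 20, 21, 22; added edges (19,0,has); (19,16,has); (19,18,has); (20,5,has); (20,16,has); (20,17,has); (21,11,has); (21,17,has); (21,18,has); (22,16,has); (22,17,has); (22,18,has); result: nodes: 0:pt, 2:pt, 3:pt, 5:pt, 10:pt, 11:pt, 12:pt, 13:F, 14:F, 16:pt, 17:pt, 18:pt, 19:F, 20:F, 21:F, 22:F edges: (13,10,has); (13,11,has); (13,11,hask); (13,12,has); (14,3,has); (14,3,hask); (14,11,has); (14,12,has); (19,0,has); (19,16,has); (19,18,has); (20,5,has); (20,16,has); (20,17,has); (21,11,has); (21,17,has); (21,18,has); (22,16,has); (22,17,has); (22,18,has)
step 2: rule r1; match: 0->19, 1->0, 2->16, 3->18; deleted nodes 19; deleted edges (19,0,has); (19,16,has); (19,18,has); added nodes 23, 24, 25, 26, 27, 28, 29; added edges (26,0,has); (26,23,has); (26,25,has); (27,16,has); (27,23,has); (27,24,has); (28,18,has); (28,24,has); (28,25,has); (29,23,has); (29,24,has); (29,25,has); result: nodes: 0:pt, 2:pt, 3:pt, 5:pt, 10:pt, 11:pt, 12:pt, 13:F, 14:F, 16:pt, 17:pt, 18:pt, 20:F, 21:F, 22:F, 23:pt, 24:pt, 25:pt, 26:F, 27:F, 28:F, 29:F edges: (13,10,has); (13,11,has); (13,11,hask); (13,12,has); (14,3,has); (14,3,hask); (14,11,has); (14,12,has); (20,5,has); (20,16,has); (20,17,has); (21,11,has); (21,17,has); (21,18,has); (22,16,has); (22,17,has); (22,18,has); (26,0,has); (26,23,has); (26,25,has); (27,16,has); (27,23,has); (27,24,has); (28,18,has); (28,24,has); (28,25,has); (29,23,has); (29,24,has); (29,25,has)
final:
nodes: 0:pt, 2:pt, 3:pt, 5:pt, 10:pt, 11:pt, 12:pt, 13:F, 14:F, 16:pt, 17:pt, 18:pt, 20:F, 21:F, 22:F, 23:pt, 24:pt, 25:pt, 26:F, 27:F, 28:F, 29:F
edges: (13,10,has); (13,11,has); (13,11,hask); (13,12,has); (14,3,has); (14,3,hask); (14,11,has); (14,12,has); (20,5,has); (20,16,has); (20,17,has); (21,11,has); (21,17,has); (21,18,has); (22,16,has); (22,17,has); (22,18,has); (26,0,has); (26,23,has); (26,25,has); (27,16,has); (27,23,has); (27,24,has); (28,18,has); (28,24,has); (28,25,has); (29,23,has); (29,24,has); (29,25,has)


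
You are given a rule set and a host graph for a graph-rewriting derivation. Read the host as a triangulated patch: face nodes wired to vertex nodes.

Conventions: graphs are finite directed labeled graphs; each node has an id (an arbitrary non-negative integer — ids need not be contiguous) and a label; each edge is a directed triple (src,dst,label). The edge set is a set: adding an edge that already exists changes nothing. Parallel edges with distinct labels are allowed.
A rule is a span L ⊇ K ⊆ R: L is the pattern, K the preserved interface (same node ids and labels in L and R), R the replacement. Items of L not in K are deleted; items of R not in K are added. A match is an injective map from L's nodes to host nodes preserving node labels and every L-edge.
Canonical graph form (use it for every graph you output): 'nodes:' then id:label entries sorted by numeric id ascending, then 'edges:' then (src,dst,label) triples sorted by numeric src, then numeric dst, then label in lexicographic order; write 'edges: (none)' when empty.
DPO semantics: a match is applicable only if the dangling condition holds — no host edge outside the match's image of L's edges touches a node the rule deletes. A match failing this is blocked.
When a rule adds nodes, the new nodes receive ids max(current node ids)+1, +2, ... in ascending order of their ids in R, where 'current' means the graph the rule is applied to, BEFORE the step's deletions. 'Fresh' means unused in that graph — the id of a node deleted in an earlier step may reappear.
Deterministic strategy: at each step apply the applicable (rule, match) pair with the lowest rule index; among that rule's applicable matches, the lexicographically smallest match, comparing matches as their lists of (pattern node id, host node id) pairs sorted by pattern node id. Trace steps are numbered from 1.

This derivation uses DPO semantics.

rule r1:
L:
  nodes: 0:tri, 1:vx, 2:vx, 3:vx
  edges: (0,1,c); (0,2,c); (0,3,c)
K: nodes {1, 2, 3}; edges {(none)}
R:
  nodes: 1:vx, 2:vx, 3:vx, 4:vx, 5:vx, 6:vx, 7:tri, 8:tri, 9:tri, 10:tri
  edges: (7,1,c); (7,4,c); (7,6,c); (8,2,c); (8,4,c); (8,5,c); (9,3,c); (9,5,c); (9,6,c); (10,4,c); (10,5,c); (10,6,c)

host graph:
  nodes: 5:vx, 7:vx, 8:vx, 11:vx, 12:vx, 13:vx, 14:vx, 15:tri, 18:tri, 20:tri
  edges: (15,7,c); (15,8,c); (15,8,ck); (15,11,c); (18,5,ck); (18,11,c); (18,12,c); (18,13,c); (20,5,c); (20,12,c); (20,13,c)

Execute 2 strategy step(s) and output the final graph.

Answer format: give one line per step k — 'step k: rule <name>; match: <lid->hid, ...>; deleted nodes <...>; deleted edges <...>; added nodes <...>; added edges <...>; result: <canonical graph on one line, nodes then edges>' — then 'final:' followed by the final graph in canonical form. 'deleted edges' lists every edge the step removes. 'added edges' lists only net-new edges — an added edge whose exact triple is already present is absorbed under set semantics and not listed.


step 1: rule r1; match: 0->20, 1->5, 2->12, 3->13; deleted nodes 20; deleted edges (20,5,c); (20,12,c); (20,13,c); added nodes 21, 22, 23, 24, 25, 26, 27; added edges (24,5,c); (24,21,c); (24,23,c); (25,12,c); (25,21,c); (25,22,c); (26,13,c); (26,22,c); (26,23,c); (27,21,c); (27,22,c); (27,23,c); result: nodes: 5:vx, 7:vx, 8:vx, 11:vx, 12:vx, 13:vx, 14:vx, 15:tri, 18:tri, 21:vx, 22:vx, 23:vx, 24:tri, 25:tri, 26:tri, 27:tri edges: (15,7,c); (15,8,c); (15,8,ck); (15,11,c); (18,5,ck); (18,11,c); (18,12,c); (18,13,c); (24,5,c); (24,21,c); (24,23,c); (25,12,c); (25,21,c); (25,22,c); (26,13,c); (26,22,c); (26,23,c); (27,21,c); (27,22,c); (27,23,c)
step 2: rule r1; match: 0->24, 1->5, 2->21, 3->23; deleted nodes 24; deleted edges (24,5,c); (24,21,c); (24,23,c); added nodes 28, 29, 30, 31, 32, 33, 34; added edges (31,5,c); (31,28,c); (31,30,c); (32,21,c); (32,28,c); (32,29,c); (33,23,c); (33,29,c); (33,30,c); (34,28,c); (34,29,c); (34,30,c); result: nodes: 5:vx, 7:vx, 8:vx, 11:vx, 12:vx, 13:vx, 14:vx, 15:tri, 18:tri, 21:vx, 22:vx, 23:vx, 25:tri, 26:tri, 27:tri, 28:vx, 29:vx, 30:vx, 31:tri, 32:tri, 33:tri, 34:tri edges: (15,7,c); (15,8,c); (15,8,ck); (15,11,c); (18,5,ck); (18,11,c); (18,12,c); (18,13,c); (25,12,c); (25,21,c); (25,22,c); (26,13,c); (26,22,c); (26,23,c); (27,21,c); (27,22,c); (27,23,c); (31,5,c); (31,28,c); (31,30,c); (32,21,c); (32,28,c); (32,29,c); (33,23,c); (33,29,c); (33,30,c); (34,28,c); (34,29,c); (34,30,c)
final:
nodes: 5:vx, 7:vx, 8:vx, 11:vx, 12:vx, 13:vx, 14:vx, 15:tri, 18:tri, 21:vx, 22:vx, 23:vx, 25:tri, 26:tri, 27:tri, 28:vx, 29:vx, 30:vx, 31:tri, 32:tri, 33:tri, 34:tri
edges: (15,7,c); (15,8,c); (15,8,ck); (15,11,c); (18,5,ck); (18,11,c); (18,12,c); (18,13,c); (25,12,c); (25,21,c); (25,22,c); (26,13,c); (26,22,c); (26,23,c); (27,21,c); (27,22,c); (27,23,c); (31,5,c); (31,28,c); (31,30,c); (32,21,c); (32,28,c); (32,29,c); (33,23,c); (33,29,c); (33,30,c); (34,28,c); (34,29,c); (34,30,c)


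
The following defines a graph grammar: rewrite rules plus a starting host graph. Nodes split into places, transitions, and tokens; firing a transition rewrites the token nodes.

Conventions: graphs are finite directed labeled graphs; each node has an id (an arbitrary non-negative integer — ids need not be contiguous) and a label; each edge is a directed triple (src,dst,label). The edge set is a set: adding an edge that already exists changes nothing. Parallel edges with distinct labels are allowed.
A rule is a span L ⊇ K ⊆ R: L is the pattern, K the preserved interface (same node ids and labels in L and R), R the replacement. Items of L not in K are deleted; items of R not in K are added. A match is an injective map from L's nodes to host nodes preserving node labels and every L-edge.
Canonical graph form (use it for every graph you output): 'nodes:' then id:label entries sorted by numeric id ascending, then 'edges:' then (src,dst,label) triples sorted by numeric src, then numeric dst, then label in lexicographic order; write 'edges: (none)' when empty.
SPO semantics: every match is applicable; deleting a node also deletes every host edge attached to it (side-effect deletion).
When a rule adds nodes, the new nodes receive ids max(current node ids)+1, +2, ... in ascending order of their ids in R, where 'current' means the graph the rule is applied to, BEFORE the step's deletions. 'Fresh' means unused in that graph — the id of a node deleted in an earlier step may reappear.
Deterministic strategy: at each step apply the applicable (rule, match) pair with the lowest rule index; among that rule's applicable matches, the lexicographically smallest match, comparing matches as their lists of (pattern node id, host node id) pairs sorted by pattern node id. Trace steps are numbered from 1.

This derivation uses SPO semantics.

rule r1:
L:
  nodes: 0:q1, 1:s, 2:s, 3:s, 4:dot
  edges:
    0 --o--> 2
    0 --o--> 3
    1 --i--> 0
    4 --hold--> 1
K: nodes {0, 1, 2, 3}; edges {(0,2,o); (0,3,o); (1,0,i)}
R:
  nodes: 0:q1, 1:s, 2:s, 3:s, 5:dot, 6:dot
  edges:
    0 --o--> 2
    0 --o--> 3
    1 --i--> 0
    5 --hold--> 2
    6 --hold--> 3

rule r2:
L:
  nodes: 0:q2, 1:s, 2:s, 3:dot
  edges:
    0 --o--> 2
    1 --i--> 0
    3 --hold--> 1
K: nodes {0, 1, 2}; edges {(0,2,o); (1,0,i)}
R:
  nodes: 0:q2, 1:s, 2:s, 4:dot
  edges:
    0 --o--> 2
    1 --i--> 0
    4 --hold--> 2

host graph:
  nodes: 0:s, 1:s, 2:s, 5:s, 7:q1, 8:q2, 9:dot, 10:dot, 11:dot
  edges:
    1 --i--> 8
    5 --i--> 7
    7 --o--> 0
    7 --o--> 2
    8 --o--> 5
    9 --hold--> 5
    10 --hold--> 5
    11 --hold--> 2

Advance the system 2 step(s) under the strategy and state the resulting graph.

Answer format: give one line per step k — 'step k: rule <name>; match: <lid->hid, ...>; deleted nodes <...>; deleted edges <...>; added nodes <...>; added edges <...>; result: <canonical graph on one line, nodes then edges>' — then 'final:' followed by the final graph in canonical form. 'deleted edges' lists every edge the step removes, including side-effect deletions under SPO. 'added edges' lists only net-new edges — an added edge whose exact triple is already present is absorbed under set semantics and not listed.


step 1: rule r1; match: 0->7, 1->5, 2->0, 3->2, 4->9; deleted nodes 9; deleted edges (9,5,hold); added nodes 12, 13; added edges (12,0,hold); (13,2,hold); result: nodes: 0:s, 1:s, 2:s, 5:s, 7:q1, 8:q2, 10:dot, 11:dot, 12:dot, 13:dot edges: (1,8,i); (5,7,i); (7,0,o); (7,2,o); (8,5,o); (10,5,hold); (11,2,hold); (12,0,hold); (13,2,hold)
step 2: rule r1; match: 0->7, 1->5, 2->0, 3->2, 4->10; deleted nodes 10; deleted edges (10,5,hold); added nodes 14, 15; added edges (14,0,hold); (15,2,hold); result: nodes: 0:s, 1:s, 2:s, 5:s, 7:q1, 8:q2, 11:dot, 12:dot, 13:dot, 14:dot, 15:dot edges: (1,8,i); (5,7,i); (7,0,o); (7,2,o); (8,5,o); (11,2,hold); (12,0,hold); (13,2,hold); (14,0,hold); (15,2,hold)
final:
nodes: 0:s, 1:s, 2:s, 5:s, 7:q1, 8:q2, 11:dot, 12:dot, 13:dot, 14:dot, 15:dot
edges: (1,8,i); (5,7,i); (7,0,o); (7,2,o); (8,5,o); (11,2,hold); (12,0,hold); (13,2,hold); (14,0,hold); (15,2,hold)


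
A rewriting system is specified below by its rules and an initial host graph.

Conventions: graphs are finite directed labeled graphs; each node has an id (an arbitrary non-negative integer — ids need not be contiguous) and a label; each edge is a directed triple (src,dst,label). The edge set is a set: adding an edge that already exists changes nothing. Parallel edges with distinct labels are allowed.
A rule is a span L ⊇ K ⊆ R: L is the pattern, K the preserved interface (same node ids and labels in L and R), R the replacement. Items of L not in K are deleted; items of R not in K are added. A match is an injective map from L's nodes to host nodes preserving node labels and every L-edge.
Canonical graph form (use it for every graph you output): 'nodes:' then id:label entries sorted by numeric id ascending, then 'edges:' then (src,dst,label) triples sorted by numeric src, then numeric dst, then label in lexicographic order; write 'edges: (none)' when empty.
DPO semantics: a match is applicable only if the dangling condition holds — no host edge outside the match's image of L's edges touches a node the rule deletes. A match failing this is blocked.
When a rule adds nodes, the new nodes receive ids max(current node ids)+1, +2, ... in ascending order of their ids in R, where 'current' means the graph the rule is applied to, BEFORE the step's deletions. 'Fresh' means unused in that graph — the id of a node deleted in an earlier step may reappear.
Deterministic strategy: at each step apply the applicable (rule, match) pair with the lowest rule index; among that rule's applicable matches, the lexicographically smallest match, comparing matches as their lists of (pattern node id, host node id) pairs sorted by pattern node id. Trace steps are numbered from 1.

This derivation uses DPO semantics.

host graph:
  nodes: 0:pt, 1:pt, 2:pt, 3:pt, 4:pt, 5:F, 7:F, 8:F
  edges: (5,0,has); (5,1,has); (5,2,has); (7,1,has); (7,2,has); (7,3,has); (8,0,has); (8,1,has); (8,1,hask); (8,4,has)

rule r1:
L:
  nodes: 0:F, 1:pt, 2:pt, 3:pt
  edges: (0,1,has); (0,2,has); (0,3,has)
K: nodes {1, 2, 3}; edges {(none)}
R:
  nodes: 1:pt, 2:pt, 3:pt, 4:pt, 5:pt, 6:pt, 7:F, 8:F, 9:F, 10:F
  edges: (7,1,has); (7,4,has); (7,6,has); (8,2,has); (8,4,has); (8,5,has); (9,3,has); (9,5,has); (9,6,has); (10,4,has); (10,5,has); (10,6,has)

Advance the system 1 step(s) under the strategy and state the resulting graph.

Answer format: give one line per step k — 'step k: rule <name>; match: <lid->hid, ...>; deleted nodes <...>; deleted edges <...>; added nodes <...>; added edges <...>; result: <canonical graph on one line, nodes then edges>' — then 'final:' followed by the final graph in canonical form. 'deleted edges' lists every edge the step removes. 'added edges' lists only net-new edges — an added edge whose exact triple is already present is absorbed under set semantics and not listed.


step 1: rule r1; match: 0->5, 1->0, 2->1, 3->2; deleted nodes 5; deleted edges (5,0,has); (5,1,has); (5,2,has); added nodes 9, 10, 11, 12, 13, 14, 15; added edges (12,0,has); (12,9,has); (12,11,has); (13,1,has); (13,9,has); (13,10,has); (14,2,has); (14,10,has); (14,11,has); (15,9,has); (15,10,has); (15,11,has); result: nodes: 0:pt, 1:pt, 2:pt, 3:pt, 4:pt, 7:F, 8:F, 9:pt, 10:pt, 11:pt, 12:F, 13:F, 14:F, 15:F edges: (7,1,has); (7,2,has); (7,3,has); (8,0,has); (8,1,has); (8,1,hask); (8,4,has); (12,0,has); (12,9,has); (12,11,has); (13,1,has); (13,9,has); (13,10,has); (14,2,has); (14,10,has); (14,11,has); (15,9,has); (15,10,has); (15,11,has)
final:
nodes: 0:pt, 1:pt, 2:pt, 3:pt, 4:pt, 7:F, 8:F, 9:pt, 10:pt, 11:pt, 12:F, 13:F, 14:F, 15:F
edges: (7,1,has); (7,2,has); (7,3,has); (8,0,has); (8,1,has); (8,1,hask); (8,4,has); (12,0,has); (12,9,has); (12,11,has); (13,1,has); (13,9,has); (13,10,has); (14,2,has); (14,10,has); (14,11,has); (15,9,has); (15,10,has); (15,11,has)


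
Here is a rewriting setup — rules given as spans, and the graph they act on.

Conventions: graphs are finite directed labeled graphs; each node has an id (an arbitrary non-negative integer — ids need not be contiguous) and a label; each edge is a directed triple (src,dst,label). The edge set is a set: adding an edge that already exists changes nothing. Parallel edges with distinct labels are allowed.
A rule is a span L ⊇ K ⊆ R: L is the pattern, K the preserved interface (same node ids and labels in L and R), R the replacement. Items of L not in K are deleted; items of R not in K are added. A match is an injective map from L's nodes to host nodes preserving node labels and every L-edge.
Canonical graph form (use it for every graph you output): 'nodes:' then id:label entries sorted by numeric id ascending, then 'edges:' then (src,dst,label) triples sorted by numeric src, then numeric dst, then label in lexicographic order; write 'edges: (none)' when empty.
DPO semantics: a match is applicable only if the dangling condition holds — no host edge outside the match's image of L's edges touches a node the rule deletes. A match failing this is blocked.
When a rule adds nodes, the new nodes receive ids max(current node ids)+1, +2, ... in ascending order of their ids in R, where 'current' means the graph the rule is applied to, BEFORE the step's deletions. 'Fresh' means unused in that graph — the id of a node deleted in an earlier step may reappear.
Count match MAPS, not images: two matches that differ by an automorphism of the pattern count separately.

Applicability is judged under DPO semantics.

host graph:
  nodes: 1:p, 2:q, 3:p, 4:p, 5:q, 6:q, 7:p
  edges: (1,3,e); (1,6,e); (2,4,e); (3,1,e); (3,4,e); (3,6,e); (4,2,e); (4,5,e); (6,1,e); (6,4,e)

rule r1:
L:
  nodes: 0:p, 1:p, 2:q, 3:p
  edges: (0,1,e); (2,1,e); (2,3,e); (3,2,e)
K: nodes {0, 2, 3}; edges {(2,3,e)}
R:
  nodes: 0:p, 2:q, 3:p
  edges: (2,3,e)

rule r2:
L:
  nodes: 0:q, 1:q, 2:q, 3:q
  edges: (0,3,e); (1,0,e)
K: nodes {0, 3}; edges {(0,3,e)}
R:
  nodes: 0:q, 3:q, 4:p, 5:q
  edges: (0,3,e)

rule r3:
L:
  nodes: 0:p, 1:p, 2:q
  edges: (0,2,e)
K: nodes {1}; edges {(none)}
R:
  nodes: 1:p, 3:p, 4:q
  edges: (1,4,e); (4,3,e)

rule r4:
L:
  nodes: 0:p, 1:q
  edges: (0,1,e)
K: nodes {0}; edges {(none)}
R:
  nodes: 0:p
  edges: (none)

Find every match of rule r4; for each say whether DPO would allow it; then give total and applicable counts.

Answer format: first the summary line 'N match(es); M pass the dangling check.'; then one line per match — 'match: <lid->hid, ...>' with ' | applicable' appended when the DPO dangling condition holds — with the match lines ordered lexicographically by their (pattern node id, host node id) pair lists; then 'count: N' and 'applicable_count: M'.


4 match(es); 1 pass the dangling check.
match: 0->1, 1->6
match: 0->3, 1->6
match: 0->4, 1->2
match: 0->4, 1->5 | applicable
count: 4
applicable_count: 1


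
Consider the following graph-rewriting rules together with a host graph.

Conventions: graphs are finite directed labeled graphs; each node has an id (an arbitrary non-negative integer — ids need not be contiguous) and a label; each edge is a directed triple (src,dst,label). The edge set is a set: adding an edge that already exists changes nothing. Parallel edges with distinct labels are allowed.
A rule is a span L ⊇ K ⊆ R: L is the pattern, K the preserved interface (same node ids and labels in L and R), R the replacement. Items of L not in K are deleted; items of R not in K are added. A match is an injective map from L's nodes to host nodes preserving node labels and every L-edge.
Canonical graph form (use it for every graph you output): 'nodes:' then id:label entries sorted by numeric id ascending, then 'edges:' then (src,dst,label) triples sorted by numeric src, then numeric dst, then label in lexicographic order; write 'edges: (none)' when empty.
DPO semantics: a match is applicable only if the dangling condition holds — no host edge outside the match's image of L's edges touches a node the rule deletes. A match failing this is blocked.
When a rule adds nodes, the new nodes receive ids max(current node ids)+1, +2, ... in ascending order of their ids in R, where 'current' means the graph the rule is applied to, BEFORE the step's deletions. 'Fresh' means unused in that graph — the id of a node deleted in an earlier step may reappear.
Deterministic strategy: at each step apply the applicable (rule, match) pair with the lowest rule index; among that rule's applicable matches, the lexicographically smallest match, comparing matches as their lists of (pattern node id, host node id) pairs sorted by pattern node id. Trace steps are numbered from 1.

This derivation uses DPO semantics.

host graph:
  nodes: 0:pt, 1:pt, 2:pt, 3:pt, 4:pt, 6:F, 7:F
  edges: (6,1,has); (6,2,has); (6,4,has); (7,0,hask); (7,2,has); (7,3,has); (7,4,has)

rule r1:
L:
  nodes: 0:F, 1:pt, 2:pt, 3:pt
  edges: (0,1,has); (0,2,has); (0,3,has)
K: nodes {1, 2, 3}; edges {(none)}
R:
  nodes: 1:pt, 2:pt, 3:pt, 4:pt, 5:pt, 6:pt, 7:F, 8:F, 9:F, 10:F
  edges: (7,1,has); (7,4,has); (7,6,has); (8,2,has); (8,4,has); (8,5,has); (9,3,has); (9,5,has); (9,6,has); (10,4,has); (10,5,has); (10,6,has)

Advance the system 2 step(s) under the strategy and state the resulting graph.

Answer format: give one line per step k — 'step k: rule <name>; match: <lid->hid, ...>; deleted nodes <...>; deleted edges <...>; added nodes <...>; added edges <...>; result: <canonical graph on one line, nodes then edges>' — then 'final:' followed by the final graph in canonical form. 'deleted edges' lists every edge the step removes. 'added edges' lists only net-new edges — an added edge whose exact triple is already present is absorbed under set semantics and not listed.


step 1: rule r1; match: 0->6, 1->1, 2->2, 3->4; deleted nodes 6; deleted edges (6,1,has); (6,2,has); (6,4,has); added nodes 8, 9, 10, 11, 12, 13, 14; added edges (11,1,has); (11,8,has); (11,10,has); (12,2,has); (12,8,has); (12,9,has); (13,4,has); (13,9,has); (13,10,has); (14,8,has); (14,9,has); (14,10,has); result: nodes: 0:pt, 1:pt, 2:pt, 3:pt, 4:pt, 7:F, 8:pt, 9:pt, 10:pt, 11:F, 12:F, 13:F, 14:F edges: (7,0,hask); (7,2,has); (7,3,has); (7,4,has); (11,1,has); (11,8,has); (11,10,has); (12,2,has); (12,8,has); (12,9,has); (13,4,has); (13,9,has); (13,10,has); (14,8,has); (14,9,has); (14,10,has)
step 2: rule r1; match: 0->11, 1->1, 2->8, 3->10; deleted nodes 11; deleted edges (11,1,has); (11,8,has); (11,10,has); added nodes 15, 16, 17, 18, 19, 20, 21; added edges (18,1,has); (18,15,has); (18,17,has); (19,8,has); (19,15,has); (19,16,has); (20,10,has); (20,16,has); (20,17,has); (21,15,has); (21,16,has); (21,17,has); result: nodes: 0:pt, 1:pt, 2:pt, 3:pt, 4:pt, 7:F, 8:pt, 9:pt, 10:pt, 12:F, 13:F, 14:F, 15:pt, 16:pt, 17:pt, 18:F, 19:F, 20:F, 21:F edges: (7,0,hask); (7,2,has); (7,3,has); (7,4,has); (12,2,has); (12,8,has); (12,9,has); (13,4,has); (13,9,has); (13,10,has); (14,8,has); (14,9,has); (14,10,has); (18,1,has); (18,15,has); (18,17,has); (19,8,has); (19,15,has); (19,16,has); (20,10,has); (20,16,has); (20,17,has); (21,15,has); (21,16,has); (21,17,has)
final:
nodes: 0:pt, 1:pt, 2:pt, 3:pt, 4:pt, 7:F, 8:pt, 9:pt, 10:pt, 12:F, 13:F, 14:F, 15:pt, 16:pt, 17:pt, 18:F, 19:F, 20:F, 21:F
edges: (7,0,hask); (7,2,has); (7,3,has); (7,4,has); (12,2,has); (12,8,has); (12,9,has); (13,4,has); (13,9,has); (13,10,has); (14,8,has); (14,9,has); (14,10,has); (18,1,has); (18,15,has); (18,17,has); (19,8,has); (19,15,has); (19,16,has); (20,10,has); (20,16,has); (20,17,has); (21,15,has); (21,16,has); (21,17,has)
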